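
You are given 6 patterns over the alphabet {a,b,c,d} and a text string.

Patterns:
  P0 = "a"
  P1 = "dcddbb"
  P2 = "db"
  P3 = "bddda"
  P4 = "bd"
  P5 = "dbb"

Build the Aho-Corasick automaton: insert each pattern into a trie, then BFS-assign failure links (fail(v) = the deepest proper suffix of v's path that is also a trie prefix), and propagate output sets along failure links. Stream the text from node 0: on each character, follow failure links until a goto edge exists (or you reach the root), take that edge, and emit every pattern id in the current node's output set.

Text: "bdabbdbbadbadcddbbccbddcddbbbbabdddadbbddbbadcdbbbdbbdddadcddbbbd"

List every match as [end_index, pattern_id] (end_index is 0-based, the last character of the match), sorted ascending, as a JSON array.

Build automaton:
Trie (insert patterns):
  n0 'ε': a→1 b→9 d→2
  n1 'a': ·  ←P0
  n2 'd': b→8 c→3
  n3 'dc': d→4
  n4 'dcd': d→5
  n5 'dcdd': b→6
  n6 'dcddb': b→7
  n7 'dcddbb': ·  ←P1
  n8 'db': b→14  ←P2
  n9 'b': d→10
  n10 'bd': d→11  ←P4
  n11 'bdd': d→12
  n12 'bddd': a→13
  n13 'bddda': ·  ←P3
  n14 'dbb': ·  ←P5

Failure links (BFS by depth):
  fail(1) 'a': from fail(0)=0 chase 'a': 0 ⇒ 0;  out={0}∪out(0)={0}
  fail(2) 'd': from fail(0)=0 chase 'd': 0 ⇒ 0;  out=∅∪out(0)=∅
  fail(9) 'b': from fail(0)=0 chase 'b': 0 ⇒ 0;  out=∅∪out(0)=∅
  fail(3) 'dc': from fail(2)=0 chase 'c': 0 ⇒ 0;  out=∅∪out(0)=∅
  fail(8) 'db': from fail(2)=0 chase 'b': 0 ⇒ 9;  out={2}∪out(9)={2}
  fail(10) 'bd': from fail(9)=0 chase 'd': 0 ⇒ 2;  out={4}∪out(2)={4}
  fail(4) 'dcd': from fail(3)=0 chase 'd': 0 ⇒ 2;  out=∅∪out(2)=∅
  fail(11) 'bdd': from fail(10)=2 chase 'd': 2→0 ⇒ 2;  out=∅∪out(2)=∅
  fail(14) 'dbb': from fail(8)=9 chase 'b': 9→0 ⇒ 9;  out={5}∪out(9)={5}
  fail(5) 'dcdd': from fail(4)=2 chase 'd': 2→0 ⇒ 2;  out=∅∪out(2)=∅
  fail(12) 'bddd': from fail(11)=2 chase 'd': 2→0 ⇒ 2;  out=∅∪out(2)=∅
  fail(6) 'dcddb': from fail(5)=2 chase 'b': 2 ⇒ 8;  out=∅∪out(8)={2}
  fail(13) 'bddda': from fail(12)=2 chase 'a': 2→0 ⇒ 1;  out={3}∪out(1)={0,3}
  fail(7) 'dcddbb': from fail(6)=8 chase 'b': 8 ⇒ 14;  out={1}∪out(14)={1,5}

Scan:
[0] read 'b'  n0⇒n9
[1] read 'd'  n9⇒n10  ** P4@[0:1]
[2] read 'a'  n10⇒n1 (via fail)  ** P0@[2:2]
[3] read 'b'  n1⇒n9 (via fail)
[4] read 'b'  n9⇒n9 (via fail)
[5] read 'd'  n9⇒n10  ** P4@[4:5]
[6] read 'b'  n10⇒n8 (via fail)  ** P2@[5:6]
[7] read 'b'  n8⇒n14  ** P5@[5:7]
[8] read 'a'  n14⇒n1 (via fail)  ** P0@[8:8]
[9] read 'd'  n1⇒n2 (via fail)
[10] read 'b'  n2⇒n8  ** P2@[9:10]
[11] read 'a'  n8⇒n1 (via fail)  ** P0@[11:11]
[12] read 'd'  n1⇒n2 (via fail)
[13] read 'c'  n2⇒n3
[14] read 'd'  n3⇒n4
[15] read 'd'  n4⇒n5
[16] read 'b'  n5⇒n6  ** P2@[15:16]
[17] read 'b'  n6⇒n7  ** P1@[12:17],P5@[15:17]
[18] read 'c'  n7⇒n0 (via fail)
[19] read 'c'  n0⇒n0
[20] read 'b'  n0⇒n9
[21] read 'd'  n9⇒n10  ** P4@[20:21]
[22] read 'd'  n10⇒n11
[23] read 'c'  n11⇒n3 (via fail)
[24] read 'd'  n3⇒n4
[25] read 'd'  n4⇒n5
[26] read 'b'  n5⇒n6  ** P2@[25:26]
[27] read 'b'  n6⇒n7  ** P1@[22:27],P5@[25:27]
[28] read 'b'  n7⇒n9 (via fail)
[29] read 'b'  n9⇒n9 (via fail)
[30] read 'a'  n9⇒n1 (via fail)  ** P0@[30:30]
[31] read 'b'  n1⇒n9 (via fail)
[32] read 'd'  n9⇒n10  ** P4@[31:32]
[33] read 'd'  n10⇒n11
[34] read 'd'  n11⇒n12
[35] read 'a'  n12⇒n13  ** P0@[35:35],P3@[31:35]
[36] read 'd'  n13⇒n2 (via fail)
[37] read 'b'  n2⇒n8  ** P2@[36:37]
[38] read 'b'  n8⇒n14  ** P5@[36:38]
[39] read 'd'  n14⇒n10 (via fail)  ** P4@[38:39]
[40] read 'd'  n10⇒n11
[41] read 'b'  n11⇒n8 (via fail)  ** P2@[40:41]
[42] read 'b'  n8⇒n14  ** P5@[40:42]
[43] read 'a'  n14⇒n1 (via fail)  ** P0@[43:43]
[44] read 'd'  n1⇒n2 (via fail)
[45] read 'c'  n2⇒n3
[46] read 'd'  n3⇒n4
[47] read 'b'  n4⇒n8 (via fail)  ** P2@[46:47]
[48] read 'b'  n8⇒n14  ** P5@[46:48]
[49] read 'b'  n14⇒n9 (via fail)
[50] read 'd'  n9⇒n10  ** P4@[49:50]
[51] read 'b'  n10⇒n8 (via fail)  ** P2@[50:51]
[52] read 'b'  n8⇒n14  ** P5@[50:52]
[53] read 'd'  n14⇒n10 (via fail)  ** P4@[52:53]
[54] read 'd'  n10⇒n11
[55] read 'd'  n11⇒n12
[56] read 'a'  n12⇒n13  ** P0@[56:56],P3@[52:56]
[57] read 'd'  n13⇒n2 (via fail)
[58] read 'c'  n2⇒n3
[59] read 'd'  n3⇒n4
[60] read 'd'  n4⇒n5
[61] read 'b'  n5⇒n6  ** P2@[60:61]
[62] read 'b'  n6⇒n7  ** P1@[57:62],P5@[60:62]
[63] read 'b'  n7⇒n9 (via fail)
[64] read 'd'  n9⇒n10  ** P4@[63:64]

All matches (sorted): [[1,4],[2,0],[5,4],[6,2],[7,5],[8,0],[10,2],[11,0],[16,2],[17,1],[17,5],[21,4],[26,2],[27,1],[27,5],[30,0],[32,4],[35,0],[35,3],[37,2],[38,5],[39,4],[41,2],[42,5],[43,0],[47,2],[48,5],[50,4],[51,2],[52,5],[53,4],[56,0],[56,3],[61,2],[62,1],[62,5],[64,4]]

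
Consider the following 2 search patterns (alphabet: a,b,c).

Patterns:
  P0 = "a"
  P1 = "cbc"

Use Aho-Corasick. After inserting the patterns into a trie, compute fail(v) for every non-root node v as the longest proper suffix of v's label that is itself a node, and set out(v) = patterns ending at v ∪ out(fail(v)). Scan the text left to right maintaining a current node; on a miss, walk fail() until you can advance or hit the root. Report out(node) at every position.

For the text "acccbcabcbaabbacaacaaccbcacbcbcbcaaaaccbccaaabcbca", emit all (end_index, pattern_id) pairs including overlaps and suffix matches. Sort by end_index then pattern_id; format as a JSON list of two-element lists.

Build automaton:
Trie nodes:
  0='ε' goto a→1 c→2
  1='a' goto ·  ←P0
  2='c' goto b→3
  3='cb' goto c→4
  4='cbc' goto ·  ←P1

Failure links (BFS by depth):
  fail(1) 'a': from fail(0)=0 chase 'a': 0 ⇒ 0;  out={0}∪out(0)={0}
  fail(2) 'c': from fail(0)=0 chase 'c': 0 ⇒ 0;  out=∅∪out(0)=∅
  fail(3) 'cb': from fail(2)=0 chase 'b': 0 ⇒ 0;  out=∅∪out(0)=∅
  fail(4) 'cbc': from fail(3)=0 chase 'c': 0 ⇒ 2;  out={1}∪out(2)={1}

Run:
[0] read 'a'  n0⇒n1  emit P0@[0:0]
[1] read 'c'  n1⇒n2 (fail-walked)
[2] read 'c'  n2⇒n2 (fail-walked)
[3] read 'c'  n2⇒n2 (fail-walked)
[4] read 'b'  n2⇒n3
[5] read 'c'  n3⇒n4  emit P1@[3:5]
[6] read 'a'  n4⇒n1 (fail-walked)  emit P0@[6:6]
[7] read 'b'  n1⇒n0 (fail-walked)
[8] read 'c'  n0⇒n2
[9] read 'b'  n2⇒n3
[10] read 'a'  n3⇒n1 (fail-walked)  emit P0@[10:10]
[11] read 'a'  n1⇒n1 (fail-walked)  emit P0@[11:11]
[12] read 'b'  n1⇒n0 (fail-walked)
[13] read 'b'  n0⇒n0
[14] read 'a'  n0⇒n1  emit P0@[14:14]
[15] read 'c'  n1⇒n2 (fail-walked)
[16] read 'a'  n2⇒n1 (fail-walked)  emit P0@[16:16]
[17] read 'a'  n1⇒n1 (fail-walked)  emit P0@[17:17]
[18] read 'c'  n1⇒n2 (fail-walked)
[19] read 'a'  n2⇒n1 (fail-walked)  emit P0@[19:19]
[20] read 'a'  n1⇒n1 (fail-walked)  emit P0@[20:20]
[21] read 'c'  n1⇒n2 (fail-walked)
[22] read 'c'  n2⇒n2 (fail-walked)
[23] read 'b'  n2⇒n3
[24] read 'c'  n3⇒n4  emit P1@[22:24]
[25] read 'a'  n4⇒n1 (fail-walked)  emit P0@[25:25]
[26] read 'c'  n1⇒n2 (fail-walked)
[27] read 'b'  n2⇒n3
[28] read 'c'  n3⇒n4  emit P1@[26:28]
[29] read 'b'  n4⇒n3 (fail-walked)
[30] read 'c'  n3⇒n4  emit P1@[28:30]
[31] read 'b'  n4⇒n3 (fail-walked)
[32] read 'c'  n3⇒n4  emit P1@[30:32]
[33] read 'a'  n4⇒n1 (fail-walked)  emit P0@[33:33]
[34] read 'a'  n1⇒n1 (fail-walked)  emit P0@[34:34]
[35] read 'a'  n1⇒n1 (fail-walked)  emit P0@[35:35]
[36] read 'a'  n1⇒n1 (fail-walked)  emit P0@[36:36]
[37] read 'c'  n1⇒n2 (fail-walked)
[38] read 'c'  n2⇒n2 (fail-walked)
[39] read 'b'  n2⇒n3
[40] read 'c'  n3⇒n4  emit P1@[38:40]
[41] read 'c'  n4⇒n2 (fail-walked)
[42] read 'a'  n2⇒n1 (fail-walked)  emit P0@[42:42]
[43] read 'a'  n1⇒n1 (fail-walked)  emit P0@[43:43]
[44] read 'a'  n1⇒n1 (fail-walked)  emit P0@[44:44]
[45] read 'b'  n1⇒n0 (fail-walked)
[46] read 'c'  n0⇒n2
[47] read 'b'  n2⇒n3
[48] read 'c'  n3⇒n4  emit P1@[46:48]
[49] read 'a'  n4⇒n1 (fail-walked)  emit P0@[49:49]

All matches (sorted): [[0,0],[5,1],[6,0],[10,0],[11,0],[14,0],[16,0],[17,0],[19,0],[20,0],[24,1],[25,0],[28,1],[30,1],[32,1],[33,0],[34,0],[35,0],[36,0],[40,1],[42,0],[43,0],[44,0],[48,1],[49,0]]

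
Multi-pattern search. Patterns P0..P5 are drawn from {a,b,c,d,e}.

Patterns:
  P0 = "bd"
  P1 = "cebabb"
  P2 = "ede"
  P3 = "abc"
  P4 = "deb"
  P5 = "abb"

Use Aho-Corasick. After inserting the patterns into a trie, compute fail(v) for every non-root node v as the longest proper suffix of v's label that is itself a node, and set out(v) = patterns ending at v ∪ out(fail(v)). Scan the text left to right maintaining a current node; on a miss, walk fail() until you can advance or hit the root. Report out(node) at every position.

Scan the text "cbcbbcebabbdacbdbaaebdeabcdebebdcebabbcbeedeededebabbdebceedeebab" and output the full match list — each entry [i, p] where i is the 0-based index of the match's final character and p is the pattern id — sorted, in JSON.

Build automaton:
Trie (insert patterns):
  n0 'ε': a→12 b→1 c→3 d→15 e→9
  n1 'b': d→2
  n2 'bd': ·  [P0 ends]
  n3 'c': e→4
  n4 'ce': b→5
  n5 'ceb': a→6
  n6 'ceba': b→7
  n7 'cebab': b→8
  n8 'cebabb': ·  [P1 ends]
  n9 'e': d→10
  n10 'ed': e→11
  n11 'ede': ·  [P2 ends]
  n12 'a': b→13
  n13 'ab': b→18 c→14
  n14 'abc': ·  [P3 ends]
  n15 'd': e→16
  n16 'de': b→17
  n17 'deb': ·  [P4 ends]
  n18 'abb': ·  [P5 ends]

BFS fail/out derivation:
  fail(1) 'b': from fail(0)=0 chase 'b': 0 ⇒ 0;  out=∅∪out(0)=∅
  fail(3) 'c': from fail(0)=0 chase 'c': 0 ⇒ 0;  out=∅∪out(0)=∅
  fail(9) 'e': from fail(0)=0 chase 'e': 0 ⇒ 0;  out=∅∪out(0)=∅
  fail(12) 'a': from fail(0)=0 chase 'a': 0 ⇒ 0;  out=∅∪out(0)=∅
  fail(15) 'd': from fail(0)=0 chase 'd': 0 ⇒ 0;  out=∅∪out(0)=∅
  fail(2) 'bd': from fail(1)=0 chase 'd': 0 ⇒ 15;  out={0}∪out(15)={0}
  fail(4) 'ce': from fail(3)=0 chase 'e': 0 ⇒ 9;  out=∅∪out(9)=∅
  fail(10) 'ed': from fail(9)=0 chase 'd': 0 ⇒ 15;  out=∅∪out(15)=∅
  fail(13) 'ab': from fail(12)=0 chase 'b': 0 ⇒ 1;  out=∅∪out(1)=∅
  fail(16) 'de': from fail(15)=0 chase 'e': 0 ⇒ 9;  out=∅∪out(9)=∅
  fail(5) 'ceb': from fail(4)=9 chase 'b': 9→0 ⇒ 1;  out=∅∪out(1)=∅
  fail(11) 'ede': from fail(10)=15 chase 'e': 15 ⇒ 16;  out={2}∪out(16)={2}
  fail(14) 'abc': from fail(13)=1 chase 'c': 1→0 ⇒ 3;  out={3}∪out(3)={3}
  fail(17) 'deb': from fail(16)=9 chase 'b': 9→0 ⇒ 1;  out={4}∪out(1)={4}
  fail(18) 'abb': from fail(13)=1 chase 'b': 1→0 ⇒ 1;  out={5}∪out(1)={5}
  fail(6) 'ceba': from fail(5)=1 chase 'a': 1→0 ⇒ 12;  out=∅∪out(12)=∅
  fail(7) 'cebab': from fail(6)=12 chase 'b': 12 ⇒ 13;  out=∅∪out(13)=∅
  fail(8) 'cebabb': from fail(7)=13 chase 'b': 13 ⇒ 18;  out={1}∪out(18)={1,5}

Run:
i=0 'c': node 0→3
i=1 'b': node 3→1 ·f
i=2 'c': node 1→3 ·f
i=3 'b': node 3→1 ·f
i=4 'b': node 1→1 ·f
i=5 'c': node 1→3 ·f
i=6 'e': node 3→4
i=7 'b': node 4→5
i=8 'a': node 5→6
i=9 'b': node 6→7
i=10 'b': node 7→8  → match P1@[5:10],P5@[8:10]
i=11 'd': node 8→2 ·f  → match P0@[10:11]
i=12 'a': node 2→12 ·f
i=13 'c': node 12→3 ·f
i=14 'b': node 3→1 ·f
i=15 'd': node 1→2  → match P0@[14:15]
i=16 'b': node 2→1 ·f
i=17 'a': node 1→12 ·f
i=18 'a': node 12→12 ·f
i=19 'e': node 12→9 ·f
i=20 'b': node 9→1 ·f
i=21 'd': node 1→2  → match P0@[20:21]
i=22 'e': node 2→16 ·f
i=23 'a': node 16→12 ·f
i=24 'b': node 12→13
i=25 'c': node 13→14  → match P3@[23:25]
i=26 'd': node 14→15 ·f
i=27 'e': node 15→16
i=28 'b': node 16→17  → match P4@[26:28]
i=29 'e': node 17→9 ·f
i=30 'b': node 9→1 ·f
i=31 'd': node 1→2  → match P0@[30:31]
i=32 'c': node 2→3 ·f
i=33 'e': node 3→4
i=34 'b': node 4→5
i=35 'a': node 5→6
i=36 'b': node 6→7
i=37 'b': node 7→8  → match P1@[32:37],P5@[35:37]
i=38 'c': node 8→3 ·f
i=39 'b': node 3→1 ·f
i=40 'e': node 1→9 ·f
i=41 'e': node 9→9 ·f
i=42 'd': node 9→10
i=43 'e': node 10→11  → match P2@[41:43]
i=44 'e': node 11→9 ·f
i=45 'd': node 9→10
i=46 'e': node 10→11  → match P2@[44:46]
i=47 'd': node 11→10 ·f
i=48 'e': node 10→11  → match P2@[46:48]
i=49 'b': node 11→17 ·f  → match P4@[47:49]
i=50 'a': node 17→12 ·f
i=51 'b': node 12→13
i=52 'b': node 13→18  → match P5@[50:52]
i=53 'd': node 18→2 ·f  → match P0@[52:53]
i=54 'e': node 2→16 ·f
i=55 'b': node 16→17  → match P4@[53:55]
i=56 'c': node 17→3 ·f
i=57 'e': node 3→4
i=58 'e': node 4→9 ·f
i=59 'd': node 9→10
i=60 'e': node 10→11  → match P2@[58:60]
i=61 'e': node 11→9 ·f
i=62 'b': node 9→1 ·f
i=63 'a': node 1→12 ·f
i=64 'b': node 12→13

Matches: [[10,1],[10,5],[11,0],[15,0],[21,0],[25,3],[28,4],[31,0],[37,1],[37,5],[43,2],[46,2],[48,2],[49,4],[52,5],[53,0],[55,4],[60,2]]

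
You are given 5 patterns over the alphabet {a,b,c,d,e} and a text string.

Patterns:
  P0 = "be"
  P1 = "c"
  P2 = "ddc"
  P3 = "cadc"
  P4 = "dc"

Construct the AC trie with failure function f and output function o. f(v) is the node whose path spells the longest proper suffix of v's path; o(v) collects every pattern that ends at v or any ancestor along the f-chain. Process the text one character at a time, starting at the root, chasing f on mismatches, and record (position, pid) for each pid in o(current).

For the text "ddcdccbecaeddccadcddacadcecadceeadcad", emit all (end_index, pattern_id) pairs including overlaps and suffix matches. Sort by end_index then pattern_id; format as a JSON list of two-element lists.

Build automaton:
Trie nodes:
  0='ε' goto b→1 c→3 d→4
  1='b' goto e→2
  2='be' goto ·  ←P0
  3='c' goto a→7  ←P1
  4='d' goto c→10 d→5
  5='dd' goto c→6
  6='ddc' goto ·  ←P2
  7='ca' goto d→8
  8='cad' goto c→9
  9='cadc' goto ·  ←P3
  10='dc' goto ·  ←P4

Failure links (BFS by depth):
  n1('b'): parent n0 fail=0; on 'b' 0 → fail=0;  out ∅∪∅=∅
  n3('c'): parent n0 fail=0; on 'c' 0 → fail=0;  out {1}∪∅={1}
  n4('d'): parent n0 fail=0; on 'd' 0 → fail=0;  out ∅∪∅=∅
  n2('be'): parent n1 fail=0; on 'e' 0 → fail=0;  out {0}∪∅={0}
  n5('dd'): parent n4 fail=0; on 'd' 0 → fail=4;  out ∅∪∅=∅
  n7('ca'): parent n3 fail=0; on 'a' 0 → fail=0;  out ∅∪∅=∅
  n10('dc'): parent n4 fail=0; on 'c' 0 → fail=3;  out {4}∪{1}={1,4}
  n6('ddc'): parent n5 fail=4; on 'c' 4 → fail=10;  out {2}∪{1,4}={1,2,4}
  n8('cad'): parent n7 fail=0; on 'd' 0 → fail=4;  out ∅∪∅=∅
  n9('cadc'): parent n8 fail=4; on 'c' 4 → fail=10;  out {3}∪{1,4}={1,3,4}

Run:
i=0 'd': node 0→4
i=1 'd': node 4→5
i=2 'c': node 5→6  → match P1@[2:2],P2@[0:2],P4@[1:2]
i=3 'd': node 6→4 ·f
i=4 'c': node 4→10  → match P1@[4:4],P4@[3:4]
i=5 'c': node 10→3 ·f  → match P1@[5:5]
i=6 'b': node 3→1 ·f
i=7 'e': node 1→2  → match P0@[6:7]
i=8 'c': node 2→3 ·f  → match P1@[8:8]
i=9 'a': node 3→7
i=10 'e': node 7→0 ·f
i=11 'd': node 0→4
i=12 'd': node 4→5
i=13 'c': node 5→6  → match P1@[13:13],P2@[11:13],P4@[12:13]
i=14 'c': node 6→3 ·f  → match P1@[14:14]
i=15 'a': node 3→7
i=16 'd': node 7→8
i=17 'c': node 8→9  → match P1@[17:17],P3@[14:17],P4@[16:17]
i=18 'd': node 9→4 ·f
i=19 'd': node 4→5
i=20 'a': node 5→0 ·f
i=21 'c': node 0→3  → match P1@[21:21]
i=22 'a': node 3→7
i=23 'd': node 7→8
i=24 'c': node 8→9  → match P1@[24:24],P3@[21:24],P4@[23:24]
i=25 'e': node 9→0 ·f
i=26 'c': node 0→3  → match P1@[26:26]
i=27 'a': node 3→7
i=28 'd': node 7→8
i=29 'c': node 8→9  → match P1@[29:29],P3@[26:29],P4@[28:29]
i=30 'e': node 9→0 ·f
i=31 'e': node 0→0
i=32 'a': node 0→0
i=33 'd': node 0→4
i=34 'c': node 4→10  → match P1@[34:34],P4@[33:34]
i=35 'a': node 10→7 ·f
i=36 'd': node 7→8

Matches: [[2,1],[2,2],[2,4],[4,1],[4,4],[5,1],[7,0],[8,1],[13,1],[13,2],[13,4],[14,1],[17,1],[17,3],[17,4],[21,1],[24,1],[24,3],[24,4],[26,1],[29,1],[29,3],[29,4],[34,1],[34,4]]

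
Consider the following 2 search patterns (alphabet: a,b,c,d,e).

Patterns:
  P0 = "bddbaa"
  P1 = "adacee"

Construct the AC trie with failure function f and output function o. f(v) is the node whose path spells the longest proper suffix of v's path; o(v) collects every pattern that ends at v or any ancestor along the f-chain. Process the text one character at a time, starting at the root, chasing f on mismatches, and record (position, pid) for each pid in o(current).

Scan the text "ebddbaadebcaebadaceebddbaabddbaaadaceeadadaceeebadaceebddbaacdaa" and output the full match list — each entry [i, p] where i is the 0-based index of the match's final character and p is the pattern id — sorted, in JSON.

Build automaton:
Trie nodes:
  0='ε' goto a→7 b→1
  1='b' goto d→2
  2='bd' goto d→3
  3='bdd' goto b→4
  4='bddb' goto a→5
  5='bddba' goto a→6
  6='bddbaa' goto ·  [P0 ends]
  7='a' goto d→8
  8='ad' goto a→9
  9='ada' goto c→10
  10='adac' goto e→11
  11='adace' goto e→12
  12='adacee' goto ·  [P1 ends]

Failure links (BFS by depth):
  n1('b'): parent n0 fail=0; on 'b' 0 → fail=0;  out ∅∪∅=∅
  n7('a'): parent n0 fail=0; on 'a' 0 → fail=0;  out ∅∪∅=∅
  n2('bd'): parent n1 fail=0; on 'd' 0 → fail=0;  out ∅∪∅=∅
  n8('ad'): parent n7 fail=0; on 'd' 0 → fail=0;  out ∅∪∅=∅
  n3('bdd'): parent n2 fail=0; on 'd' 0 → fail=0;  out ∅∪∅=∅
  n9('ada'): parent n8 fail=0; on 'a' 0 → fail=7;  out ∅∪∅=∅
  n4('bddb'): parent n3 fail=0; on 'b' 0 → fail=1;  out ∅∪∅=∅
  n10('adac'): parent n9 fail=7; on 'c' 7→0 → fail=0;  out ∅∪∅=∅
  n5('bddba'): parent n4 fail=1; on 'a' 1→0 → fail=7;  out ∅∪∅=∅
  n11('adace'): parent n10 fail=0; on 'e' 0 → fail=0;  out ∅∪∅=∅
  n6('bddbaa'): parent n5 fail=7; on 'a' 7→0 → fail=7;  out {0}∪∅={0}
  n12('adacee'): parent n11 fail=0; on 'e' 0 → fail=0;  out {1}∪∅={1}

Text stream:
[0] read 'e'  n0⇒n0
[1] read 'b'  n0⇒n1
[2] read 'd'  n1⇒n2
[3] read 'd'  n2⇒n3
[4] read 'b'  n3⇒n4
[5] read 'a'  n4⇒n5
[6] read 'a'  n5⇒n6  → match P0@[1:6]
[7] read 'd'  n6⇒n8 (via fail)
[8] read 'e'  n8⇒n0 (via fail)
[9] read 'b'  n0⇒n1
[10] read 'c'  n1⇒n0 (via fail)
[11] read 'a'  n0⇒n7
[12] read 'e'  n7⇒n0 (via fail)
[13] read 'b'  n0⇒n1
[14] read 'a'  n1⇒n7 (via fail)
[15] read 'd'  n7⇒n8
[16] read 'a'  n8⇒n9
[17] read 'c'  n9⇒n10
[18] read 'e'  n10⇒n11
[19] read 'e'  n11⇒n12  → match P1@[14:19]
[20] read 'b'  n12⇒n1 (via fail)
[21] read 'd'  n1⇒n2
[22] read 'd'  n2⇒n3
[23] read 'b'  n3⇒n4
[24] read 'a'  n4⇒n5
[25] read 'a'  n5⇒n6  → match P0@[20:25]
[26] read 'b'  n6⇒n1 (via fail)
[27] read 'd'  n1⇒n2
[28] read 'd'  n2⇒n3
[29] read 'b'  n3⇒n4
[30] read 'a'  n4⇒n5
[31] read 'a'  n5⇒n6  → match P0@[26:31]
[32] read 'a'  n6⇒n7 (via fail)
[33] read 'd'  n7⇒n8
[34] read 'a'  n8⇒n9
[35] read 'c'  n9⇒n10
[36] read 'e'  n10⇒n11
[37] read 'e'  n11⇒n12  → match P1@[32:37]
[38] read 'a'  n12⇒n7 (via fail)
[39] read 'd'  n7⇒n8
[40] read 'a'  n8⇒n9
[41] read 'd'  n9⇒n8 (via fail)
[42] read 'a'  n8⇒n9
[43] read 'c'  n9⇒n10
[44] read 'e'  n10⇒n11
[45] read 'e'  n11⇒n12  → match P1@[40:45]
[46] read 'e'  n12⇒n0 (via fail)
[47] read 'b'  n0⇒n1
[48] read 'a'  n1⇒n7 (via fail)
[49] read 'd'  n7⇒n8
[50] read 'a'  n8⇒n9
[51] read 'c'  n9⇒n10
[52] read 'e'  n10⇒n11
[53] read 'e'  n11⇒n12  → match P1@[48:53]
[54] read 'b'  n12⇒n1 (via fail)
[55] read 'd'  n1⇒n2
[56] read 'd'  n2⇒n3
[57] read 'b'  n3⇒n4
[58] read 'a'  n4⇒n5
[59] read 'a'  n5⇒n6  → match P0@[54:59]
[60] read 'c'  n6⇒n0 (via fail)
[61] read 'd'  n0⇒n0
[62] read 'a'  n0⇒n7
[63] read 'a'  n7⇒n7 (via fail)

Matches: [[6,0],[19,1],[25,0],[31,0],[37,1],[45,1],[53,1],[59,0]]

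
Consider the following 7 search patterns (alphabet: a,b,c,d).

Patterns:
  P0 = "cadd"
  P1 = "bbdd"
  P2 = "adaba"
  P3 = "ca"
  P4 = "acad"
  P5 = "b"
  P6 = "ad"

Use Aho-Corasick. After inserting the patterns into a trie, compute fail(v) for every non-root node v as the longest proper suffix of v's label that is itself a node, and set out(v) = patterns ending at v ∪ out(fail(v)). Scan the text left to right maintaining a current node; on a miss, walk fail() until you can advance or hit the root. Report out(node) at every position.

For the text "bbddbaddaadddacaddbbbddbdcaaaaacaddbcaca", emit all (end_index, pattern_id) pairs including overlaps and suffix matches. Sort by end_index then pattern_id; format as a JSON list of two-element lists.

Build:
Trie nodes:
  0='ε' goto a→9 b→5 c→1
  1='c' goto a→2
  2='ca' goto d→3  [P3 ends]
  3='cad' goto d→4
  4='cadd' goto ·  [P0 ends]
  5='b' goto b→6  [P5 ends]
  6='bb' goto d→7
  7='bbd' goto d→8
  8='bbdd' goto ·  [P1 ends]
  9='a' goto c→14 d→10
  10='ad' goto a→11  [P6 ends]
  11='ada' goto b→12
  12='adab' goto a→13
  13='adaba' goto ·  [P2 ends]
  14='ac' goto a→15
  15='aca' goto d→16
  16='acad' goto ·  [P4 ends]

Failure links (BFS by depth):
  n1('c'): parent n0 fail=0; on 'c' 0 → fail=0;  out ∅∪∅=∅
  n5('b'): parent n0 fail=0; on 'b' 0 → fail=0;  out {5}∪∅={5}
  n9('a'): parent n0 fail=0; on 'a' 0 → fail=0;  out ∅∪∅=∅
  n2('ca'): parent n1 fail=0; on 'a' 0 → fail=9;  out {3}∪∅={3}
  n6('bb'): parent n5 fail=0; on 'b' 0 → fail=5;  out ∅∪{5}={5}
  n10('ad'): parent n9 fail=0; on 'd' 0 → fail=0;  out {6}∪∅={6}
  n14('ac'): parent n9 fail=0; on 'c' 0 → fail=1;  out ∅∪∅=∅
  n3('cad'): parent n2 fail=9; on 'd' 9 → fail=10;  out ∅∪{6}={6}
  n7('bbd'): parent n6 fail=5; on 'd' 5→0 → fail=0;  out ∅∪∅=∅
  n11('ada'): parent n10 fail=0; on 'a' 0 → fail=9;  out ∅∪∅=∅
  n15('aca'): parent n14 fail=1; on 'a' 1 → fail=2;  out ∅∪{3}={3}
  n4('cadd'): parent n3 fail=10; on 'd' 10→0 → fail=0;  out {0}∪∅={0}
  n8('bbdd'): parent n7 fail=0; on 'd' 0 → fail=0;  out {1}∪∅={1}
  n12('adab'): parent n11 fail=9; on 'b' 9→0 → fail=5;  out ∅∪{5}={5}
  n16('acad'): parent n15 fail=2; on 'd' 2 → fail=3;  out {4}∪{6}={4,6}
  n13('adaba'): parent n12 fail=5; on 'a' 5→0 → fail=9;  out {2}∪∅={2}

Scan:
i=0 'b': node 0→5  → match P5@[0:0]
i=1 'b': node 5→6  → match P5@[1:1]
i=2 'd': node 6→7
i=3 'd': node 7→8  → match P1@[0:3]
i=4 'b': node 8→5 ·f  → match P5@[4:4]
i=5 'a': node 5→9 ·f
i=6 'd': node 9→10  → match P6@[5:6]
i=7 'd': node 10→0 ·f
i=8 'a': node 0→9
i=9 'a': node 9→9 ·f
i=10 'd': node 9→10  → match P6@[9:10]
i=11 'd': node 10→0 ·f
i=12 'd': node 0→0
i=13 'a': node 0→9
i=14 'c': node 9→14
i=15 'a': node 14→15  → match P3@[14:15]
i=16 'd': node 15→16  → match P4@[13:16],P6@[15:16]
i=17 'd': node 16→4 ·f  → match P0@[14:17]
i=18 'b': node 4→5 ·f  → match P5@[18:18]
i=19 'b': node 5→6  → match P5@[19:19]
i=20 'b': node 6→6 ·f  → match P5@[20:20]
i=21 'd': node 6→7
i=22 'd': node 7→8  → match P1@[19:22]
i=23 'b': node 8→5 ·f  → match P5@[23:23]
i=24 'd': node 5→0 ·f
i=25 'c': node 0→1
i=26 'a': node 1→2  → match P3@[25:26]
i=27 'a': node 2→9 ·f
i=28 'a': node 9→9 ·f
i=29 'a': node 9→9 ·f
i=30 'a': node 9→9 ·f
i=31 'c': node 9→14
i=32 'a': node 14→15  → match P3@[31:32]
i=33 'd': node 15→16  → match P4@[30:33],P6@[32:33]
i=34 'd': node 16→4 ·f  → match P0@[31:34]
i=35 'b': node 4→5 ·f  → match P5@[35:35]
i=36 'c': node 5→1 ·f
i=37 'a': node 1→2  → match P3@[36:37]
i=38 'c': node 2→14 ·f
i=39 'a': node 14→15  → match P3@[38:39]

Matches: [[0,5],[1,5],[3,1],[4,5],[6,6],[10,6],[15,3],[16,4],[16,6],[17,0],[18,5],[19,5],[20,5],[22,1],[23,5],[26,3],[32,3],[33,4],[33,6],[34,0],[35,5],[37,3],[39,3]]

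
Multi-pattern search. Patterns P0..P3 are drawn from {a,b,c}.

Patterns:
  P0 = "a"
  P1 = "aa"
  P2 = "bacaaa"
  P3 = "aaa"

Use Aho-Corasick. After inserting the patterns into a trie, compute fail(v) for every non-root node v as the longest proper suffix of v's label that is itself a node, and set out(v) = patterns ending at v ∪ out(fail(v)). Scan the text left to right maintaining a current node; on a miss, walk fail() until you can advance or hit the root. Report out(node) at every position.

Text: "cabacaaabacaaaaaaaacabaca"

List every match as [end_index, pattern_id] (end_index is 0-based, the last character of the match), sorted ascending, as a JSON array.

Construct AC machine:
Trie (insert patterns):
  n0 'ε': a→1 b→3
  n1 'a': a→2  ←P0
  n2 'aa': a→9  ←P1
  n3 'b': a→4
  n4 'ba': c→5
  n5 'bac': a→6
  n6 'baca': a→7
  n7 'bacaa': a→8
  n8 'bacaaa': ·  ←P2
  n9 'aaa': ·  ←P3

Failure links (BFS by depth):
  fail(1) 'a': from fail(0)=0 chase 'a': 0 ⇒ 0;  out={0}∪out(0)={0}
  fail(3) 'b': from fail(0)=0 chase 'b': 0 ⇒ 0;  out=∅∪out(0)=∅
  fail(2) 'aa': from fail(1)=0 chase 'a': 0 ⇒ 1;  out={1}∪out(1)={0,1}
  fail(4) 'ba': from fail(3)=0 chase 'a': 0 ⇒ 1;  out=∅∪out(1)={0}
  fail(5) 'bac': from fail(4)=1 chase 'c': 1→0 ⇒ 0;  out=∅∪out(0)=∅
  fail(9) 'aaa': from fail(2)=1 chase 'a': 1 ⇒ 2;  out={3}∪out(2)={0,1,3}
  fail(6) 'baca': from fail(5)=0 chase 'a': 0 ⇒ 1;  out=∅∪out(1)={0}
  fail(7) 'bacaa': from fail(6)=1 chase 'a': 1 ⇒ 2;  out=∅∪out(2)={0,1}
  fail(8) 'bacaaa': from fail(7)=2 chase 'a': 2 ⇒ 9;  out={2}∪out(9)={0,1,2,3}

Text stream:
pos 0 'c': at 0
pos 1 'a': at 1  emit P0@[1:1]
pos 2 'b': at 3 (fail-walked)
pos 3 'a': at 4  emit P0@[3:3]
pos 4 'c': at 5
pos 5 'a': at 6  emit P0@[5:5]
pos 6 'a': at 7  emit P0@[6:6],P1@[5:6]
pos 7 'a': at 8  emit P0@[7:7],P1@[6:7],P2@[2:7],P3@[5:7]
pos 8 'b': at 3 (fail-walked)
pos 9 'a': at 4  emit P0@[9:9]
pos 10 'c': at 5
pos 11 'a': at 6  emit P0@[11:11]
pos 12 'a': at 7  emit P0@[12:12],P1@[11:12]
pos 13 'a': at 8  emit P0@[13:13],P1@[12:13],P2@[8:13],P3@[11:13]
pos 14 'a': at 9 (fail-walked)  emit P0@[14:14],P1@[13:14],P3@[12:14]
pos 15 'a': at 9 (fail-walked)  emit P0@[15:15],P1@[14:15],P3@[13:15]
pos 16 'a': at 9 (fail-walked)  emit P0@[16:16],P1@[15:16],P3@[14:16]
pos 17 'a': at 9 (fail-walked)  emit P0@[17:17],P1@[16:17],P3@[15:17]
pos 18 'a': at 9 (fail-walked)  emit P0@[18:18],P1@[17:18],P3@[16:18]
pos 19 'c': at 0 (fail-walked)
pos 20 'a': at 1  emit P0@[20:20]
pos 21 'b': at 3 (fail-walked)
pos 22 'a': at 4  emit P0@[22:22]
pos 23 'c': at 5
pos 24 'a': at 6  emit P0@[24:24]

Matches: [[1,0],[3,0],[5,0],[6,0],[6,1],[7,0],[7,1],[7,2],[7,3],[9,0],[11,0],[12,0],[12,1],[13,0],[13,1],[13,2],[13,3],[14,0],[14,1],[14,3],[15,0],[15,1],[15,3],[16,0],[16,1],[16,3],[17,0],[17,1],[17,3],[18,0],[18,1],[18,3],[20,0],[22,0],[24,0]]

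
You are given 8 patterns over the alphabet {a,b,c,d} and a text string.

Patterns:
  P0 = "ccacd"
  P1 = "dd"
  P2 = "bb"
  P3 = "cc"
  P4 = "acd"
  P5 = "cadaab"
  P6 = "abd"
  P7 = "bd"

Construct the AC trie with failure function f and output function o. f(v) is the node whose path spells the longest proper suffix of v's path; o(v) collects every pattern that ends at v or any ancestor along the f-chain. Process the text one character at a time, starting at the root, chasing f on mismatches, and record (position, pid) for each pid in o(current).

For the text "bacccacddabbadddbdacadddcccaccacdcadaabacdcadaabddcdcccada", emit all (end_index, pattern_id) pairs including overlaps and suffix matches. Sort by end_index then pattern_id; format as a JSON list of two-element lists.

Build automaton:
Trie nodes:
  0='ε' goto a→10 b→8 c→1 d→6
  1='c' goto a→13 c→2
  2='cc' goto a→3  [P3 ends]
  3='cca' goto c→4
  4='ccac' goto d→5
  5='ccacd' goto ·  [P0 ends]
  6='d' goto d→7
  7='dd' goto ·  [P1 ends]
  8='b' goto b→9 d→20
  9='bb' goto ·  [P2 ends]
  10='a' goto b→18 c→11
  11='ac' goto d→12
  12='acd' goto ·  [P4 ends]
  13='ca' goto d→14
  14='cad' goto a→15
  15='cada' goto a→16
  16='cadaa' goto b→17
  17='cadaab' goto ·  [P5 ends]
  18='ab' goto d→19
  19='abd' goto ·  [P6 ends]
  20='bd' goto ·  [P7 ends]

Failure links (BFS by depth):
  fail(1) 'c': from fail(0)=0 chase 'c': 0 ⇒ 0;  out=∅∪out(0)=∅
  fail(6) 'd': from fail(0)=0 chase 'd': 0 ⇒ 0;  out=∅∪out(0)=∅
  fail(8) 'b': from fail(0)=0 chase 'b': 0 ⇒ 0;  out=∅∪out(0)=∅
  fail(10) 'a': from fail(0)=0 chase 'a': 0 ⇒ 0;  out=∅∪out(0)=∅
  fail(2) 'cc': from fail(1)=0 chase 'c': 0 ⇒ 1;  out={3}∪out(1)={3}
  fail(7) 'dd': from fail(6)=0 chase 'd': 0 ⇒ 6;  out={1}∪out(6)={1}
  fail(9) 'bb': from fail(8)=0 chase 'b': 0 ⇒ 8;  out={2}∪out(8)={2}
  fail(11) 'ac': from fail(10)=0 chase 'c': 0 ⇒ 1;  out=∅∪out(1)=∅
  fail(13) 'ca': from fail(1)=0 chase 'a': 0 ⇒ 10;  out=∅∪out(10)=∅
  fail(18) 'ab': from fail(10)=0 chase 'b': 0 ⇒ 8;  out=∅∪out(8)=∅
  fail(20) 'bd': from fail(8)=0 chase 'd': 0 ⇒ 6;  out={7}∪out(6)={7}
  fail(3) 'cca': from fail(2)=1 chase 'a': 1 ⇒ 13;  out=∅∪out(13)=∅
  fail(12) 'acd': from fail(11)=1 chase 'd': 1→0 ⇒ 6;  out={4}∪out(6)={4}
  fail(14) 'cad': from fail(13)=10 chase 'd': 10→0 ⇒ 6;  out=∅∪out(6)=∅
  fail(19) 'abd': from fail(18)=8 chase 'd': 8 ⇒ 20;  out={6}∪out(20)={6,7}
  fail(4) 'ccac': from fail(3)=13 chase 'c': 13→10 ⇒ 11;  out=∅∪out(11)=∅
  fail(15) 'cada': from fail(14)=6 chase 'a': 6→0 ⇒ 10;  out=∅∪out(10)=∅
  fail(5) 'ccacd': from fail(4)=11 chase 'd': 11 ⇒ 12;  out={0}∪out(12)={0,4}
  fail(16) 'cadaa': from fail(15)=10 chase 'a': 10→0 ⇒ 10;  out=∅∪out(10)=∅
  fail(17) 'cadaab': from fail(16)=10 chase 'b': 10 ⇒ 18;  out={5}∪out(18)={5}

Run:
i=0 'b': node 0→8
i=1 'a': node 8→10 (via fail)
i=2 'c': node 10→11
i=3 'c': node 11→2 (via fail)  ** P3@[2:3]
i=4 'c': node 2→2 (via fail)  ** P3@[3:4]
i=5 'a': node 2→3
i=6 'c': node 3→4
i=7 'd': node 4→5  ** P0@[3:7],P4@[5:7]
i=8 'd': node 5→7 (via fail)  ** P1@[7:8]
i=9 'a': node 7→10 (via fail)
i=10 'b': node 10→18
i=11 'b': node 18→9 (via fail)  ** P2@[10:11]
i=12 'a': node 9→10 (via fail)
i=13 'd': node 10→6 (via fail)
i=14 'd': node 6→7  ** P1@[13:14]
i=15 'd': node 7→7 (via fail)  ** P1@[14:15]
i=16 'b': node 7→8 (via fail)
i=17 'd': node 8→20  ** P7@[16:17]
i=18 'a': node 20→10 (via fail)
i=19 'c': node 10→11
i=20 'a': node 11→13 (via fail)
i=21 'd': node 13→14
i=22 'd': node 14→7 (via fail)  ** P1@[21:22]
i=23 'd': node 7→7 (via fail)  ** P1@[22:23]
i=24 'c': node 7→1 (via fail)
i=25 'c': node 1→2  ** P3@[24:25]
i=26 'c': node 2→2 (via fail)  ** P3@[25:26]
i=27 'a': node 2→3
i=28 'c': node 3→4
i=29 'c': node 4→2 (via fail)  ** P3@[28:29]
i=30 'a': node 2→3
i=31 'c': node 3→4
i=32 'd': node 4→5  ** P0@[28:32],P4@[30:32]
i=33 'c': node 5→1 (via fail)
i=34 'a': node 1→13
i=35 'd': node 13→14
i=36 'a': node 14→15
i=37 'a': node 15→16
i=38 'b': node 16→17  ** P5@[33:38]
i=39 'a': node 17→10 (via fail)
i=40 'c': node 10→11
i=41 'd': node 11→12  ** P4@[39:41]
i=42 'c': node 12→1 (via fail)
i=43 'a': node 1→13
i=44 'd': node 13→14
i=45 'a': node 14→15
i=46 'a': node 15→16
i=47 'b': node 16→17  ** P5@[42:47]
i=48 'd': node 17→19 (via fail)  ** P6@[46:48],P7@[47:48]
i=49 'd': node 19→7 (via fail)  ** P1@[48:49]
i=50 'c': node 7→1 (via fail)
i=51 'd': node 1→6 (via fail)
i=52 'c': node 6→1 (via fail)
i=53 'c': node 1→2  ** P3@[52:53]
i=54 'c': node 2→2 (via fail)  ** P3@[53:54]
i=55 'a': node 2→3
i=56 'd': node 3→14 (via fail)
i=57 'a': node 14→15

All matches (sorted): [[3,3],[4,3],[7,0],[7,4],[8,1],[11,2],[14,1],[15,1],[17,7],[22,1],[23,1],[25,3],[26,3],[29,3],[32,0],[32,4],[38,5],[41,4],[47,5],[48,6],[48,7],[49,1],[53,3],[54,3]]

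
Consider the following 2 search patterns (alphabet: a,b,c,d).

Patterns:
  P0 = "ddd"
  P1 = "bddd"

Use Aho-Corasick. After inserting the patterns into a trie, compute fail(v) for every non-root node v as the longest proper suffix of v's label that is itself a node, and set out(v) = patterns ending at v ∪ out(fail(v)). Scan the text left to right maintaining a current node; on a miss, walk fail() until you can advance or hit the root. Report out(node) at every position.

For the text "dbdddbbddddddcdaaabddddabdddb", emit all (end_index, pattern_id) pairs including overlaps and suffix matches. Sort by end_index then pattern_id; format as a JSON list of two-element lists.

Build:
Trie (insert patterns):
  0='ε' goto b→4 d→1
  1='d' goto d→2
  2='dd' goto d→3
  3='ddd' goto ·  [P0 ends]
  4='b' goto d→5
  5='bd' goto d→6
  6='bdd' goto d→7
  7='bddd' goto ·  [P1 ends]

BFS fail/out derivation:
  n1('d'): parent n0 fail=0; on 'd' 0 → fail=0;  out ∅∪∅=∅
  n4('b'): parent n0 fail=0; on 'b' 0 → fail=0;  out ∅∪∅=∅
  n2('dd'): parent n1 fail=0; on 'd' 0 → fail=1;  out ∅∪∅=∅
  n5('bd'): parent n4 fail=0; on 'd' 0 → fail=1;  out ∅∪∅=∅
  n3('ddd'): parent n2 fail=1; on 'd' 1 → fail=2;  out {0}∪∅={0}
  n6('bdd'): parent n5 fail=1; on 'd' 1 → fail=2;  out ∅∪∅=∅
  n7('bddd'): parent n6 fail=2; on 'd' 2 → fail=3;  out {1}∪{0}={0,1}

Run:
i=0 'd': node 0→1
i=1 'b': node 1→4 (fail-walked)
i=2 'd': node 4→5
i=3 'd': node 5→6
i=4 'd': node 6→7  → match P0@[2:4],P1@[1:4]
i=5 'b': node 7→4 (fail-walked)
i=6 'b': node 4→4 (fail-walked)
i=7 'd': node 4→5
i=8 'd': node 5→6
i=9 'd': node 6→7  → match P0@[7:9],P1@[6:9]
i=10 'd': node 7→3 (fail-walked)  → match P0@[8:10]
i=11 'd': node 3→3 (fail-walked)  → match P0@[9:11]
i=12 'd': node 3→3 (fail-walked)  → match P0@[10:12]
i=13 'c': node 3→0 (fail-walked)
i=14 'd': node 0→1
i=15 'a': node 1→0 (fail-walked)
i=16 'a': node 0→0
i=17 'a': node 0→0
i=18 'b': node 0→4
i=19 'd': node 4→5
i=20 'd': node 5→6
i=21 'd': node 6→7  → match P0@[19:21],P1@[18:21]
i=22 'd': node 7→3 (fail-walked)  → match P0@[20:22]
i=23 'a': node 3→0 (fail-walked)
i=24 'b': node 0→4
i=25 'd': node 4→5
i=26 'd': node 5→6
i=27 'd': node 6→7  → match P0@[25:27],P1@[24:27]
i=28 'b': node 7→4 (fail-walked)

All matches (sorted): [[4,0],[4,1],[9,0],[9,1],[10,0],[11,0],[12,0],[21,0],[21,1],[22,0],[27,0],[27,1]]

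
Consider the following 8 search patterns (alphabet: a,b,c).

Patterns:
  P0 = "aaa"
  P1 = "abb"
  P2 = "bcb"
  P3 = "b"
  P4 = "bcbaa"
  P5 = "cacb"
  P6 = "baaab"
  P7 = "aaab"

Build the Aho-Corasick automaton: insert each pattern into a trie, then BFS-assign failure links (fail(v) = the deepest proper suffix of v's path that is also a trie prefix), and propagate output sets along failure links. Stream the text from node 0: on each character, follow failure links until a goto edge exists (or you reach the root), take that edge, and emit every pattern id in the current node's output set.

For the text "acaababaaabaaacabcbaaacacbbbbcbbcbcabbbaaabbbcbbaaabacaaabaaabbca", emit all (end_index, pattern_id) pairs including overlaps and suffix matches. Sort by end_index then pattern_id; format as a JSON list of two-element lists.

Construct AC machine:
Trie nodes:
  n0 'ε': a→1 b→6 c→11
  n1 'a': a→2 b→4
  n2 'aa': a→3
  n3 'aaa': b→19  ←P0
  n4 'ab': b→5
  n5 'abb': ·  ←P1
  n6 'b': a→15 c→7  ←P3
  n7 'bc': b→8
  n8 'bcb': a→9  ←P2
  n9 'bcba': a→10
  n10 'bcbaa': ·  ←P4
  n11 'c': a→12
  n12 'ca': c→13
  n13 'cac': b→14
  n14 'cacb': ·  ←P5
  n15 'ba': a→16
  n16 'baa': a→17
  n17 'baaa': b→18
  n18 'baaab': ·  ←P6
  n19 'aaab': ·  ←P7

BFS fail/out derivation:
  fail(1) 'a': from fail(0)=0 chase 'a': 0 ⇒ 0;  out=∅∪out(0)=∅
  fail(6) 'b': from fail(0)=0 chase 'b': 0 ⇒ 0;  out={3}∪out(0)={3}
  fail(11) 'c': from fail(0)=0 chase 'c': 0 ⇒ 0;  out=∅∪out(0)=∅
  fail(2) 'aa': from fail(1)=0 chase 'a': 0 ⇒ 1;  out=∅∪out(1)=∅
  fail(4) 'ab': from fail(1)=0 chase 'b': 0 ⇒ 6;  out=∅∪out(6)={3}
  fail(7) 'bc': from fail(6)=0 chase 'c': 0 ⇒ 11;  out=∅∪out(11)=∅
  fail(12) 'ca': from fail(11)=0 chase 'a': 0 ⇒ 1;  out=∅∪out(1)=∅
  fail(15) 'ba': from fail(6)=0 chase 'a': 0 ⇒ 1;  out=∅∪out(1)=∅
  fail(3) 'aaa': from fail(2)=1 chase 'a': 1 ⇒ 2;  out={0}∪out(2)={0}
  fail(5) 'abb': from fail(4)=6 chase 'b': 6→0 ⇒ 6;  out={1}∪out(6)={1,3}
  fail(8) 'bcb': from fail(7)=11 chase 'b': 11→0 ⇒ 6;  out={2}∪out(6)={2,3}
  fail(13) 'cac': from fail(12)=1 chase 'c': 1→0 ⇒ 11;  out=∅∪out(11)=∅
  fail(16) 'baa': from fail(15)=1 chase 'a': 1 ⇒ 2;  out=∅∪out(2)=∅
  fail(9) 'bcba': from fail(8)=6 chase 'a': 6 ⇒ 15;  out=∅∪out(15)=∅
  fail(14) 'cacb': from fail(13)=11 chase 'b': 11→0 ⇒ 6;  out={5}∪out(6)={3,5}
  fail(17) 'baaa': from fail(16)=2 chase 'a': 2 ⇒ 3;  out=∅∪out(3)={0}
  fail(19) 'aaab': from fail(3)=2 chase 'b': 2→1 ⇒ 4;  out={7}∪out(4)={3,7}
  fail(10) 'bcbaa': from fail(9)=15 chase 'a': 15 ⇒ 16;  out={4}∪out(16)={4}
  fail(18) 'baaab': from fail(17)=3 chase 'b': 3 ⇒ 19;  out={6}∪out(19)={3,6,7}

Run:
pos 0 'a': at 1
pos 1 'c': at 11 (via fail)
pos 2 'a': at 12
pos 3 'a': at 2 (via fail)
pos 4 'b': at 4 (via fail)  ** P3@[4:4]
pos 5 'a': at 15 (via fail)
pos 6 'b': at 4 (via fail)  ** P3@[6:6]
pos 7 'a': at 15 (via fail)
pos 8 'a': at 16
pos 9 'a': at 17  ** P0@[7:9]
pos 10 'b': at 18  ** P3@[10:10],P6@[6:10],P7@[7:10]
pos 11 'a': at 15 (via fail)
pos 12 'a': at 16
pos 13 'a': at 17  ** P0@[11:13]
pos 14 'c': at 11 (via fail)
pos 15 'a': at 12
pos 16 'b': at 4 (via fail)  ** P3@[16:16]
pos 17 'c': at 7 (via fail)
pos 18 'b': at 8  ** P2@[16:18],P3@[18:18]
pos 19 'a': at 9
pos 20 'a': at 10  ** P4@[16:20]
pos 21 'a': at 17 (via fail)  ** P0@[19:21]
pos 22 'c': at 11 (via fail)
pos 23 'a': at 12
pos 24 'c': at 13
pos 25 'b': at 14  ** P3@[25:25],P5@[22:25]
pos 26 'b': at 6 (via fail)  ** P3@[26:26]
pos 27 'b': at 6 (via fail)  ** P3@[27:27]
pos 28 'b': at 6 (via fail)  ** P3@[28:28]
pos 29 'c': at 7
pos 30 'b': at 8  ** P2@[28:30],P3@[30:30]
pos 31 'b': at 6 (via fail)  ** P3@[31:31]
pos 32 'c': at 7
pos 33 'b': at 8  ** P2@[31:33],P3@[33:33]
pos 34 'c': at 7 (via fail)
pos 35 'a': at 12 (via fail)
pos 36 'b': at 4 (via fail)  ** P3@[36:36]
pos 37 'b': at 5  ** P1@[35:37],P3@[37:37]
pos 38 'b': at 6 (via fail)  ** P3@[38:38]
pos 39 'a': at 15
pos 40 'a': at 16
pos 41 'a': at 17  ** P0@[39:41]
pos 42 'b': at 18  ** P3@[42:42],P6@[38:42],P7@[39:42]
pos 43 'b': at 5 (via fail)  ** P1@[41:43],P3@[43:43]
pos 44 'b': at 6 (via fail)  ** P3@[44:44]
pos 45 'c': at 7
pos 46 'b': at 8  ** P2@[44:46],P3@[46:46]
pos 47 'b': at 6 (via fail)  ** P3@[47:47]
pos 48 'a': at 15
pos 49 'a': at 16
pos 50 'a': at 17  ** P0@[48:50]
pos 51 'b': at 18  ** P3@[51:51],P6@[47:51],P7@[48:51]
pos 52 'a': at 15 (via fail)
pos 53 'c': at 11 (via fail)
pos 54 'a': at 12
pos 55 'a': at 2 (via fail)
pos 56 'a': at 3  ** P0@[54:56]
pos 57 'b': at 19  ** P3@[57:57],P7@[54:57]
pos 58 'a': at 15 (via fail)
pos 59 'a': at 16
pos 60 'a': at 17  ** P0@[58:60]
pos 61 'b': at 18  ** P3@[61:61],P6@[57:61],P7@[58:61]
pos 62 'b': at 5 (via fail)  ** P1@[60:62],P3@[62:62]
pos 63 'c': at 7 (via fail)
pos 64 'a': at 12 (via fail)

Result: [[4,3],[6,3],[9,0],[10,3],[10,6],[10,7],[13,0],[16,3],[18,2],[18,3],[20,4],[21,0],[25,3],[25,5],[26,3],[27,3],[28,3],[30,2],[30,3],[31,3],[33,2],[33,3],[36,3],[37,1],[37,3],[38,3],[41,0],[42,3],[42,6],[42,7],[43,1],[43,3],[44,3],[46,2],[46,3],[47,3],[50,0],[51,3],[51,6],[51,7],[56,0],[57,3],[57,7],[60,0],[61,3],[61,6],[61,7],[62,1],[62,3]]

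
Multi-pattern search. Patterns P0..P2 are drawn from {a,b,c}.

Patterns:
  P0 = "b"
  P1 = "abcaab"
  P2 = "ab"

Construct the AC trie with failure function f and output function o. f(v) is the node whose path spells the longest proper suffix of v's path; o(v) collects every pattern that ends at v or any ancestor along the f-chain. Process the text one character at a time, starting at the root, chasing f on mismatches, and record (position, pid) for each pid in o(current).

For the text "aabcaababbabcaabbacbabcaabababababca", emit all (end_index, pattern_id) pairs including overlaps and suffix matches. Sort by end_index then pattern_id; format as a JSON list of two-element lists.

Build:
Trie (insert patterns):
  0='ε' goto a→2 b→1
  1='b' goto ·  ←P0
  2='a' goto b→3
  3='ab' goto c→4  ←P2
  4='abc' goto a→5
  5='abca' goto a→6
  6='abcaa' goto b→7
  7='abcaab' goto ·  ←P1

Failure links (BFS by depth):
  n1('b'): parent n0 fail=0; on 'b' 0 → fail=0;  out {0}∪∅={0}
  n2('a'): parent n0 fail=0; on 'a' 0 → fail=0;  out ∅∪∅=∅
  n3('ab'): parent n2 fail=0; on 'b' 0 → fail=1;  out {2}∪{0}={0,2}
  n4('abc'): parent n3 fail=1; on 'c' 1→0 → fail=0;  out ∅∪∅=∅
  n5('abca'): parent n4 fail=0; on 'a' 0 → fail=2;  out ∅∪∅=∅
  n6('abcaa'): parent n5 fail=2; on 'a' 2→0 → fail=2;  out ∅∪∅=∅
  n7('abcaab'): parent n6 fail=2; on 'b' 2 → fail=3;  out {1}∪{0,2}={0,1,2}

Run:
i=0 'a': node 0→2
i=1 'a': node 2→2 (via fail)
i=2 'b': node 2→3  ** P0@[2:2],P2@[1:2]
i=3 'c': node 3→4
i=4 'a': node 4→5
i=5 'a': node 5→6
i=6 'b': node 6→7  ** P0@[6:6],P1@[1:6],P2@[5:6]
i=7 'a': node 7→2 (via fail)
i=8 'b': node 2→3  ** P0@[8:8],P2@[7:8]
i=9 'b': node 3→1 (via fail)  ** P0@[9:9]
i=10 'a': node 1→2 (via fail)
i=11 'b': node 2→3  ** P0@[11:11],P2@[10:11]
i=12 'c': node 3→4
i=13 'a': node 4→5
i=14 'a': node 5→6
i=15 'b': node 6→7  ** P0@[15:15],P1@[10:15],P2@[14:15]
i=16 'b': node 7→1 (via fail)  ** P0@[16:16]
i=17 'a': node 1→2 (via fail)
i=18 'c': node 2→0 (via fail)
i=19 'b': node 0→1  ** P0@[19:19]
i=20 'a': node 1→2 (via fail)
i=21 'b': node 2→3  ** P0@[21:21],P2@[20:21]
i=22 'c': node 3→4
i=23 'a': node 4→5
i=24 'a': node 5→6
i=25 'b': node 6→7  ** P0@[25:25],P1@[20:25],P2@[24:25]
i=26 'a': node 7→2 (via fail)
i=27 'b': node 2→3  ** P0@[27:27],P2@[26:27]
i=28 'a': node 3→2 (via fail)
i=29 'b': node 2→3  ** P0@[29:29],P2@[28:29]
i=30 'a': node 3→2 (via fail)
i=31 'b': node 2→3  ** P0@[31:31],P2@[30:31]
i=32 'a': node 3→2 (via fail)
i=33 'b': node 2→3  ** P0@[33:33],P2@[32:33]
i=34 'c': node 3→4
i=35 'a': node 4→5

Matches: [[2,0],[2,2],[6,0],[6,1],[6,2],[8,0],[8,2],[9,0],[11,0],[11,2],[15,0],[15,1],[15,2],[16,0],[19,0],[21,0],[21,2],[25,0],[25,1],[25,2],[27,0],[27,2],[29,0],[29,2],[31,0],[31,2],[33,0],[33,2]]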